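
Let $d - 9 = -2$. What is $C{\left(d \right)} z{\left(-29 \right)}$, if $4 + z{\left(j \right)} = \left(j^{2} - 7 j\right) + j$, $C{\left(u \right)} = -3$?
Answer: $-3033$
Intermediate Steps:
$d = 7$ ($d = 9 - 2 = 7$)
$z{\left(j \right)} = -4 + j^{2} - 6 j$ ($z{\left(j \right)} = -4 + \left(\left(j^{2} - 7 j\right) + j\right) = -4 + \left(j^{2} - 6 j\right) = -4 + j^{2} - 6 j$)
$C{\left(d \right)} z{\left(-29 \right)} = - 3 \left(-4 + \left(-29\right)^{2} - -174\right) = - 3 \left(-4 + 841 + 174\right) = \left(-3\right) 1011 = -3033$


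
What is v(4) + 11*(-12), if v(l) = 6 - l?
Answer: -130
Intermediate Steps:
v(4) + 11*(-12) = (6 - 1*4) + 11*(-12) = (6 - 4) - 132 = 2 - 132 = -130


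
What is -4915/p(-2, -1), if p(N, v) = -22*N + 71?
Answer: -983/23 ≈ -42.739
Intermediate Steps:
p(N, v) = 71 - 22*N
-4915/p(-2, -1) = -4915/(71 - 22*(-2)) = -4915/(71 + 44) = -4915/115 = -4915*1/115 = -983/23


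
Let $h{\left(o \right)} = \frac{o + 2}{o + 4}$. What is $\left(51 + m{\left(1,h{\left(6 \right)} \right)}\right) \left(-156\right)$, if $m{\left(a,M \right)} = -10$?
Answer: $-6396$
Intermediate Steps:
$h{\left(o \right)} = \frac{2 + o}{4 + o}$
$\left(51 + m{\left(1,h{\left(6 \right)} \right)}\right) \left(-156\right) = \left(51 - 10\right) \left(-156\right) = 41 \left(-156\right) = -6396$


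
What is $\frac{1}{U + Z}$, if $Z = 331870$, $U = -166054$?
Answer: $\frac{1}{165816} \approx 6.0308 \cdot 10^{-6}$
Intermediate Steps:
$\frac{1}{U + Z} = \frac{1}{-166054 + 331870} = \frac{1}{165816}$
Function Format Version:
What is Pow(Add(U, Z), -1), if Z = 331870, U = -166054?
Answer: Rational(1, 165816) ≈ 6.0308e-6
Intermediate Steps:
Pow(Add(U, Z), -1) = Pow(Add(-166054, 331870), -1) = Pow(165816, -1) = Rational(1, 165816)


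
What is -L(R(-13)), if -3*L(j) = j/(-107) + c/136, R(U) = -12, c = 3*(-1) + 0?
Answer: 437/14552 ≈ 0.030030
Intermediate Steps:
c = -3 (c = -3 + 0 = -3)
L(j) = 1/136 + j/321 (L(j) = -(j/(-107) - 3/136)/3 = -(j*(-1/107) - 3*1/136)/3 = -(-j/107 - 3/136)/3 = -(-3/136 - j/107)/3 = 1/136 + j/321)
-L(R(-13)) = -(1/136 + (1/321)*(-12)) = -(1/136 - 4/107) = -1*(-437/14552) = 437/14552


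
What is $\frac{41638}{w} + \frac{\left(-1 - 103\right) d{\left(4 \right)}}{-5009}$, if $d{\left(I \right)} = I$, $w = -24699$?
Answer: $- \frac{198289958}{123717291} \approx -1.6028$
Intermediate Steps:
$\frac{41638}{w} + \frac{\left(-1 - 103\right) d{\left(4 \right)}}{-5009} = \frac{41638}{-24699} + \frac{\left(-1 - 103\right) 4}{-5009} = 41638 \left(- \frac{1}{24699}\right) + \left(-104\right) 4 \left(- \frac{1}{5009}\right) = - \frac{41638}{24699} - - \frac{416}{5009} = - \frac{41638}{24699} + \frac{416}{5009} = - \frac{198289958}{123717291}$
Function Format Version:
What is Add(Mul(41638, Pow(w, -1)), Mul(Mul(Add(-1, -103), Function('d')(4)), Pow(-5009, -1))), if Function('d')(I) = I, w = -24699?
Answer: Rational(-198289958, 123717291) ≈ -1.6028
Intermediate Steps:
Add(Mul(41638, Pow(w, -1)), Mul(Mul(Add(-1, -103), Function('d')(4)), Pow(-5009, -1))) = Add(Mul(41638, Pow(-24699, -1)), Mul(Mul(Add(-1, -103), 4), Pow(-5009, -1))) = Add(Mul(41638, Rational(-1, 24699)), Mul(Mul(-104, 4), Rational(-1, 5009))) = Add(Rational(-41638, 24699), Mul(-416, Rational(-1, 5009))) = Add(Rational(-41638, 24699), Rational(416, 5009)) = Rational(-198289958, 123717291)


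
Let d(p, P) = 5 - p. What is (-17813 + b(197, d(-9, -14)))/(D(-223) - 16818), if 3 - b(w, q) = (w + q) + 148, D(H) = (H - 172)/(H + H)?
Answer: 8103374/7500433 ≈ 1.0804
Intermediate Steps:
D(H) = (-172 + H)/(2*H) (D(H) = (-172 + H)/((2*H)) = (-172 + H)*(1/(2*H)) = (-172 + H)/(2*H))
b(w, q) = -145 - q - w (b(w, q) = 3 - ((w + q) + 148) = 3 - ((q + w) + 148) = 3 - (148 + q + w) = 3 + (-148 - q - w) = -145 - q - w)
(-17813 + b(197, d(-9, -14)))/(D(-223) - 16818) = (-17813 + (-145 - (5 - 1*(-9)) - 1*197))/((½)*(-172 - 223)/(-223) - 16818) = (-17813 + (-145 - (5 + 9) - 197))/((½)*(-1/223)*(-395) - 16818) = (-17813 + (-145 - 1*14 - 197))/(395/446 - 16818) = (-17813 + (-145 - 14 - 197))/(-7500433/446) = (-17813 - 356)*(-446/7500433) = -18169*(-446/7500433) = 8103374/7500433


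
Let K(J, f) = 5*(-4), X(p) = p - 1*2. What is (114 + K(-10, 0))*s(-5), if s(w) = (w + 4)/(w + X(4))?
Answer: 94/3 ≈ 31.333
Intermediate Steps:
X(p) = -2 + p (X(p) = p - 2 = -2 + p)
K(J, f) = -20
s(w) = (4 + w)/(2 + w) (s(w) = (w + 4)/(w + (-2 + 4)) = (4 + w)/(w + 2) = (4 + w)/(2 + w))
(114 + K(-10, 0))*s(-5) = (114 - 20)*((4 - 5)/(2 - 5)) = 94*(-1/(-3)) = 94*(-⅓*(-1)) = 94*(⅓) = 94/3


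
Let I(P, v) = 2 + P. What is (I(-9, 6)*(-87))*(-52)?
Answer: -31668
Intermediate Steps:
(I(-9, 6)*(-87))*(-52) = ((2 - 9)*(-87))*(-52) = -7*(-87)*(-52) = 609*(-52) = -31668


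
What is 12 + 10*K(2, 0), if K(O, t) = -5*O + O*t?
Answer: -88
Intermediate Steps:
12 + 10*K(2, 0) = 12 + 10*(2*(-5 + 0)) = 12 + 10*(2*(-5)) = 12 + 10*(-10) = 12 - 100 = -88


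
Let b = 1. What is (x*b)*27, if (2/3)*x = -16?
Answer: -648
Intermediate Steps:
x = -24 (x = (3/2)*(-16) = -24)
(x*b)*27 = -24*1*27 = -24*27 = -648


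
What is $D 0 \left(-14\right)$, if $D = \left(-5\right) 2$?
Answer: $0$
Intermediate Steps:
$D = -10$
$D 0 \left(-14\right) = \left(-10\right) 0 \left(-14\right) = 0 \left(-14\right) = 0$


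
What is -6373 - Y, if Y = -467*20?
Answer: 2967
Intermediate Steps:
Y = -9340
-6373 - Y = -6373 - 1*(-9340) = -6373 + 9340 = 2967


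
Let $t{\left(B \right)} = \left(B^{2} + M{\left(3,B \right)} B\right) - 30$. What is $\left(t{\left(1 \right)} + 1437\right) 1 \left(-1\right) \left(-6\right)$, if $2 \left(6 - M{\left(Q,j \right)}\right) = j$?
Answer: $8481$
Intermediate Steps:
$M{\left(Q,j \right)} = 6 - \frac{j}{2}$
$t{\left(B \right)} = -30 + B^{2} + B \left(6 - \frac{B}{2}\right)$ ($t{\left(B \right)} = \left(B^{2} + \left(6 - \frac{B}{2}\right) B\right) - 30 = \left(B^{2} + B \left(6 - \frac{B}{2}\right)\right) - 30 = -30 + B^{2} + B \left(6 - \frac{B}{2}\right)$)
$\left(t{\left(1 \right)} + 1437\right) 1 \left(-1\right) \left(-6\right) = \left(\left(-30 + \frac{1^{2}}{2} + 6 \cdot 1\right) + 1437\right) 1 \left(-1\right) \left(-6\right) = \left(\left(-30 + \frac{1}{2} \cdot 1 + 6\right) + 1437\right) \left(\left(-1\right) \left(-6\right)\right) = \left(\left(-30 + \frac{1}{2} + 6\right) + 1437\right) 6 = \left(- \frac{47}{2} + 1437\right) 6 = \frac{2827}{2} \cdot 6 = 8481$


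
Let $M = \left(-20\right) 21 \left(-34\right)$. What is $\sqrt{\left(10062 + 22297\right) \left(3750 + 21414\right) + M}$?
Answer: $2 \sqrt{203574039} \approx 28536.0$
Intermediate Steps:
$M = 14280$ ($M = \left(-420\right) \left(-34\right) = 14280$)
$\sqrt{\left(10062 + 22297\right) \left(3750 + 21414\right) + M} = \sqrt{\left(10062 + 22297\right) \left(3750 + 21414\right) + 14280} = \sqrt{32359 \cdot 25164 + 14280} = \sqrt{814281876 + 14280} = \sqrt{814296156} = 2 \sqrt{203574039}$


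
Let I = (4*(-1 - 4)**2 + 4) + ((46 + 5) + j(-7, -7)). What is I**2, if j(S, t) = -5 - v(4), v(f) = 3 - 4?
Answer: 22801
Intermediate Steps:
v(f) = -1
j(S, t) = -4 (j(S, t) = -5 - 1*(-1) = -5 + 1 = -4)
I = 151 (I = (4*(-1 - 4)**2 + 4) + ((46 + 5) - 4) = (4*(-5)**2 + 4) + (51 - 4) = (4*25 + 4) + 47 = (100 + 4) + 47 = 104 + 47 = 151)
I**2 = 151**2 = 22801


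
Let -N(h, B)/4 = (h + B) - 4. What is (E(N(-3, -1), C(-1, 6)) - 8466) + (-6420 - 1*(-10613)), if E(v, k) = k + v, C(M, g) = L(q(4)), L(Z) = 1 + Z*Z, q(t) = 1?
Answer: -4239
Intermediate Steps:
L(Z) = 1 + Z²
C(M, g) = 2 (C(M, g) = 1 + 1² = 1 + 1 = 2)
N(h, B) = 16 - 4*B - 4*h (N(h, B) = -4*((h + B) - 4) = -4*((B + h) - 4) = -4*(-4 + B + h) = 16 - 4*B - 4*h)
(E(N(-3, -1), C(-1, 6)) - 8466) + (-6420 - 1*(-10613)) = ((2 + (16 - 4*(-1) - 4*(-3))) - 8466) + (-6420 - 1*(-10613)) = ((2 + (16 + 4 + 12)) - 8466) + (-6420 + 10613) = ((2 + 32) - 8466) + 4193 = (34 - 8466) + 4193 = -8432 + 4193 = -4239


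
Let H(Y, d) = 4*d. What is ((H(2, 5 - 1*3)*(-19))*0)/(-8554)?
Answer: 0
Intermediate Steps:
((H(2, 5 - 1*3)*(-19))*0)/(-8554) = (((4*(5 - 1*3))*(-19))*0)/(-8554) = (((4*(5 - 3))*(-19))*0)*(-1/8554) = (((4*2)*(-19))*0)*(-1/8554) = ((8*(-19))*0)*(-1/8554) = -152*0*(-1/8554) = 0*(-1/8554) = 0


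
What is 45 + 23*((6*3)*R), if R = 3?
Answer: 1287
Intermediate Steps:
45 + 23*((6*3)*R) = 45 + 23*((6*3)*3) = 45 + 23*(18*3) = 45 + 23*54 = 45 + 1242 = 1287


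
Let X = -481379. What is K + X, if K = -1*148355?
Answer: -629734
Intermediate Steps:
K = -148355
K + X = -148355 - 481379 = -629734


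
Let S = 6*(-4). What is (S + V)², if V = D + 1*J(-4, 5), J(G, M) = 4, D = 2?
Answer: 324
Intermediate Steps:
V = 6 (V = 2 + 1*4 = 2 + 4 = 6)
S = -24
(S + V)² = (-24 + 6)² = (-18)² = 324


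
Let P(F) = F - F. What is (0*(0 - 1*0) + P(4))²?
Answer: 0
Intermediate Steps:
P(F) = 0
(0*(0 - 1*0) + P(4))² = (0*(0 - 1*0) + 0)² = (0*(0 + 0) + 0)² = (0*0 + 0)² = (0 + 0)² = 0² = 0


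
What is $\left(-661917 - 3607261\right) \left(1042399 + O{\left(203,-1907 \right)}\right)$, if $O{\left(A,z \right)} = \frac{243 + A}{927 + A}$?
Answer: $- \frac{2514356538109124}{565} \approx -4.4502 \cdot 10^{12}$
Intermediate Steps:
$O{\left(A,z \right)} = \frac{243 + A}{927 + A}$
$\left(-661917 - 3607261\right) \left(1042399 + O{\left(203,-1907 \right)}\right) = \left(-661917 - 3607261\right) \left(1042399 + \frac{243 + 203}{927 + 203}\right) = - 4269178 \left(1042399 + \frac{1}{1130} \cdot 446\right) = - 4269178 \left(1042399 + \frac{223}{565}\right) = \left(-4269178\right) \frac{588955658}{565} = - \frac{2514356538109124}{565}$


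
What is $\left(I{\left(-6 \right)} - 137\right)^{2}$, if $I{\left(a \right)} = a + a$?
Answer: $22201$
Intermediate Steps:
$I{\left(a \right)} = 2 a$
$\left(I{\left(-6 \right)} - 137\right)^{2} = \left(2 \left(-6\right) - 137\right)^{2} = \left(-12 - 137\right)^{2} = \left(-149\right)^{2} = 22201$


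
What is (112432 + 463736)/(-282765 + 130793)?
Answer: -144042/37993 ≈ -3.7913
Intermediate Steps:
(112432 + 463736)/(-282765 + 130793) = 576168/(-151972) = 576168*(-1/151972) = -144042/37993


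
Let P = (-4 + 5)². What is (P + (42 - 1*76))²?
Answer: 1089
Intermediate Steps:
P = 1 (P = 1² = 1)
(P + (42 - 1*76))² = (1 + (42 - 1*76))² = (1 + (42 - 76))² = (1 - 34)² = (-33)² = 1089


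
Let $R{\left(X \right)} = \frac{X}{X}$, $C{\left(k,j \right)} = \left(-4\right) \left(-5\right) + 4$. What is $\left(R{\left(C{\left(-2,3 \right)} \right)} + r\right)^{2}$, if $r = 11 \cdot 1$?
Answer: $144$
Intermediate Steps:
$C{\left(k,j \right)} = 24$ ($C{\left(k,j \right)} = 20 + 4 = 24$)
$r = 11$
$R{\left(X \right)} = 1$
$\left(R{\left(C{\left(-2,3 \right)} \right)} + r\right)^{2} = \left(1 + 11\right)^{2} = 12^{2} = 144$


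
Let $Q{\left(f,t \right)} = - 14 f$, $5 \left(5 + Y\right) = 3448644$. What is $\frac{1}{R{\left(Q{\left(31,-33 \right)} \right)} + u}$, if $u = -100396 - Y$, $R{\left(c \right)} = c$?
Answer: $- \frac{5}{3952769} \approx -1.2649 \cdot 10^{-6}$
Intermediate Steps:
$Y = \frac{3448619}{5}$ ($Y = -5 + \frac{1}{5} \cdot 3448644 = -5 + \frac{3448644}{5} = \frac{3448619}{5} \approx 6.8972 \cdot 10^{5}$)
$u = - \frac{3950599}{5}$ ($u = -100396 - \frac{3448619}{5} = - \frac{3950599}{5} \approx -7.9012 \cdot 10^{5}$)
$\frac{1}{R{\left(Q{\left(31,-33 \right)} \right)} + u} = \frac{1}{\left(-14\right) 31 - \frac{3950599}{5}} = \frac{1}{-434 - \frac{3950599}{5}} = \frac{1}{- \frac{3952769}{5}} = - \frac{5}{3952769}$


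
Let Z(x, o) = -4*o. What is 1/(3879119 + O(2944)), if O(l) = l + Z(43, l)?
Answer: 1/3870287 ≈ 2.5838e-7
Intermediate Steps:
O(l) = -3*l (O(l) = l - 4*l = -3*l)
1/(3879119 + O(2944)) = 1/(3879119 - 3*2944) = 1/(3879119 - 8832) = 1/3870287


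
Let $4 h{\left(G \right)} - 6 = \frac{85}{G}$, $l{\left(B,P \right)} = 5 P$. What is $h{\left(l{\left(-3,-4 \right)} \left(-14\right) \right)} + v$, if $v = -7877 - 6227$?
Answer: $- \frac{3158943}{224} \approx -14102.0$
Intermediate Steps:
$h{\left(G \right)} = \frac{3}{2} + \frac{85}{4 G}$ ($h{\left(G \right)} = \frac{3}{2} + \frac{85 \frac{1}{G}}{4} = \frac{3}{2} + \frac{85}{4 G}$)
$v = -14104$ ($v = -7877 - 6227 = -14104$)
$h{\left(l{\left(-3,-4 \right)} \left(-14\right) \right)} + v = \frac{85 + 6 \cdot 5 \left(-4\right) \left(-14\right)}{4 \cdot 5 \left(-4\right) \left(-14\right)} - 14104 = \frac{85 + 6 \left(\left(-20\right) \left(-14\right)\right)}{4 \left(\left(-20\right) \left(-14\right)\right)} - 14104 = \frac{85 + 6 \cdot 280}{4 \cdot 280} - 14104 = \frac{1}{4} \cdot \frac{1}{280} \left(85 + 1680\right) - 14104 = \frac{1}{4} \cdot \frac{1}{280} \cdot 1765 - 14104 = \frac{353}{224} - 14104 = - \frac{3158943}{224}$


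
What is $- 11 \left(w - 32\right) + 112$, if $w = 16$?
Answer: $288$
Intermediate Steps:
$- 11 \left(w - 32\right) + 112 = - 11 \left(16 - 32\right) + 112 = \left(-11\right) \left(-16\right) + 112 = 176 + 112 = 288$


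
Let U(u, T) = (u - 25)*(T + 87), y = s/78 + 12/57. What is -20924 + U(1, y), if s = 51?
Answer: -5689088/247 ≈ -23033.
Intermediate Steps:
y = 427/494 (y = 51/78 + 12/57 = 51*(1/78) + 12*(1/57) = 17/26 + 4/19 = 427/494 ≈ 0.86437)
U(u, T) = (-25 + u)*(87 + T)
-20924 + U(1, y) = -20924 + (-2175 - 25*427/494 + 87*1 + (427/494)*1) = -20924 + (-2175 - 10675/494 + 87 + 427/494) = -20924 - 520860/247 = -5689088/247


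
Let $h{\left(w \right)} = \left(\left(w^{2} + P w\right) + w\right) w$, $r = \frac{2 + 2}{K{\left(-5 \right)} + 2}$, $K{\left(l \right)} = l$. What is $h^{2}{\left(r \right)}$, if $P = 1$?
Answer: $\frac{1024}{729} \approx 1.4047$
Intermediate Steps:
$r = - \frac{4}{3}$ ($r = \frac{2 + 2}{-5 + 2} = \frac{4}{-3} = 4 \left(- \frac{1}{3}\right) = - \frac{4}{3} \approx -1.3333$)
$h{\left(w \right)} = w \left(w^{2} + 2 w\right)$ ($h{\left(w \right)} = \left(\left(w^{2} + 1 w\right) + w\right) w = \left(\left(w^{2} + w\right) + w\right) w = \left(\left(w + w^{2}\right) + w\right) w = \left(w^{2} + 2 w\right) w = w \left(w^{2} + 2 w\right)$)
$h^{2}{\left(r \right)} = \left(\left(- \frac{4}{3}\right)^{2} \left(2 - \frac{4}{3}\right)\right)^{2} = \left(\frac{16}{9} \cdot \frac{2}{3}\right)^{2} = \left(\frac{32}{27}\right)^{2} = \frac{1024}{729}$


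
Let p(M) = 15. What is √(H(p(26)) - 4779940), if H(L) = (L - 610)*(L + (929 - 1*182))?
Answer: I*√5233330 ≈ 2287.6*I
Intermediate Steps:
H(L) = (-610 + L)*(747 + L) (H(L) = (-610 + L)*(L + (929 - 182)) = (-610 + L)*(L + 747) = (-610 + L)*(747 + L))
√(H(p(26)) - 4779940) = √((-455670 + 15² + 137*15) - 4779940) = √((-455670 + 225 + 2055) - 4779940) = √(-453390 - 4779940) = √(-5233330) = I*√5233330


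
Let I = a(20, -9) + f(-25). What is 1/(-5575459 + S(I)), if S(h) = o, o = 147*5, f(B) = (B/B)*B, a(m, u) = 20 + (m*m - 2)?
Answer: -1/5574724 ≈ -1.7938e-7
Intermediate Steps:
a(m, u) = 18 + m² (a(m, u) = 20 + (m² - 2) = 20 + (-2 + m²) = 18 + m²)
f(B) = B (f(B) = 1*B = B)
o = 735
I = 393 (I = (18 + 20²) - 25 = (18 + 400) - 25 = 418 - 25 = 393)
S(h) = 735
1/(-5575459 + S(I)) = 1/(-5575459 + 735) = 1/(-5574724) = -1/5574724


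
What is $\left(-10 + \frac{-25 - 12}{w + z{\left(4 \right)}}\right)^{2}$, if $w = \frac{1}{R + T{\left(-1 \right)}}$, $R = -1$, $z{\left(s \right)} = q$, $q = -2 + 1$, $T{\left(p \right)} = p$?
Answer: $\frac{1936}{9} \approx 215.11$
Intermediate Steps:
$q = -1$
$z{\left(s \right)} = -1$
$w = - \frac{1}{2}$ ($w = \frac{1}{-1 - 1} = \frac{1}{-2} = - \frac{1}{2} \approx -0.5$)
$\left(-10 + \frac{-25 - 12}{w + z{\left(4 \right)}}\right)^{2} = \left(-10 + \frac{-25 - 12}{- \frac{1}{2} - 1}\right)^{2} = \left(-10 - \frac{37}{- \frac{3}{2}}\right)^{2} = \left(-10 - - \frac{74}{3}\right)^{2} = \left(-10 + \frac{74}{3}\right)^{2} = \left(\frac{44}{3}\right)^{2} = \frac{1936}{9}$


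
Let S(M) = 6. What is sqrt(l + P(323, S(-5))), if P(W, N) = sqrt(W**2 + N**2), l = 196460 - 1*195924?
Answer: sqrt(536 + sqrt(104365)) ≈ 29.310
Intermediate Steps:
l = 536 (l = 196460 - 195924 = 536)
P(W, N) = sqrt(N**2 + W**2)
sqrt(l + P(323, S(-5))) = sqrt(536 + sqrt(6**2 + 323**2)) = sqrt(536 + sqrt(36 + 104329)) = sqrt(536 + sqrt(104365))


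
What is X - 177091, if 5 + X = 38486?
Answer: -138610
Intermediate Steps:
X = 38481 (X = -5 + 38486 = 38481)
X - 177091 = 38481 - 177091 = -138610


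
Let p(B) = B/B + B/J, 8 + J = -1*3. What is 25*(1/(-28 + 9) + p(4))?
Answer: 3050/209 ≈ 14.593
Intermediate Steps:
J = -11 (J = -8 - 1*3 = -8 - 3 = -11)
p(B) = 1 - B/11 (p(B) = B/B + B/(-11) = 1 + B*(-1/11) = 1 - B/11)
25*(1/(-28 + 9) + p(4)) = 25*(1/(-28 + 9) + (1 - 1/11*4)) = 25*(1/(-19) + (1 - 4/11)) = 25*(-1/19 + 7/11) = 25*(122/209) = 3050/209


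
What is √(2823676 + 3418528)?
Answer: 2*√1560551 ≈ 2498.4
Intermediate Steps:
√(2823676 + 3418528) = √6242204 = 2*√1560551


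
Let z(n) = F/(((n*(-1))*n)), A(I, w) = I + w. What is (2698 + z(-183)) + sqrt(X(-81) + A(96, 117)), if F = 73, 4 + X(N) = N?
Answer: 90353249/33489 + 8*sqrt(2) ≈ 2709.3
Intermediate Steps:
X(N) = -4 + N
z(n) = -73/n**2 (z(n) = 73/(((n*(-1))*n)) = 73/(((-n)*n)) = 73/((-n**2)) = 73*(-1/n**2) = -73/n**2)
(2698 + z(-183)) + sqrt(X(-81) + A(96, 117)) = (2698 - 73/(-183)**2) + sqrt((-4 - 81) + (96 + 117)) = (2698 - 73*1/33489) + sqrt(-85 + 213) = (2698 - 73/33489) + sqrt(128) = 90353249/33489 + 8*sqrt(2)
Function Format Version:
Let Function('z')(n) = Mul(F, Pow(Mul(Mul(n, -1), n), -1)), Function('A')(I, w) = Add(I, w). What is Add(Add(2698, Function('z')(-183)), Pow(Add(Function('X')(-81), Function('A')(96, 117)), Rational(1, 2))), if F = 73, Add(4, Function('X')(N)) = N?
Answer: Add(Rational(90353249, 33489), Mul(8, Pow(2, Rational(1, 2)))) ≈ 2709.3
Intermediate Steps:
Function('X')(N) = Add(-4, N)
Function('z')(n) = Mul(-73, Pow(n, -2)) (Function('z')(n) = Mul(73, Pow(Mul(Mul(n, -1), n), -1)) = Mul(73, Pow(Mul(Mul(-1, n), n), -1)) = Mul(73, Pow(Mul(-1, Pow(n, 2)), -1)) = Mul(73, Mul(-1, Pow(n, -2))) = Mul(-73, Pow(n, -2)))
Add(Add(2698, Function('z')(-183)), Pow(Add(Function('X')(-81), Function('A')(96, 117)), Rational(1, 2))) = Add(Add(2698, Mul(-73, Pow(-183, -2))), Pow(Add(Add(-4, -81), Add(96, 117)), Rational(1, 2))) = Add(Add(2698, Mul(-73, Rational(1, 33489))), Pow(Add(-85, 213), Rational(1, 2))) = Add(Add(2698, Rational(-73, 33489)), Pow(128, Rational(1, 2))) = Add(Rational(90353249, 33489), Mul(8, Pow(2, Rational(1, 2))))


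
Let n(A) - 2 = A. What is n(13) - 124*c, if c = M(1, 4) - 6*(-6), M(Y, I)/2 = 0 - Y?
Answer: -4201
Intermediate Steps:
n(A) = 2 + A
M(Y, I) = -2*Y (M(Y, I) = 2*(0 - Y) = 2*(-Y) = -2*Y)
c = 34 (c = -2*1 - 6*(-6) = -2 + 36 = 34)
n(13) - 124*c = (2 + 13) - 124*34 = 15 - 4216 = -4201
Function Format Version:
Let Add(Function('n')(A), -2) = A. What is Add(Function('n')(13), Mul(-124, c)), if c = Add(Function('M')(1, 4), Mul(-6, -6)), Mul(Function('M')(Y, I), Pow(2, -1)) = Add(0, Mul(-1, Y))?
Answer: -4201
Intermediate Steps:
Function('n')(A) = Add(2, A)
Function('M')(Y, I) = Mul(-2, Y) (Function('M')(Y, I) = Mul(2, Add(0, Mul(-1, Y))) = Mul(2, Mul(-1, Y)) = Mul(-2, Y))
c = 34 (c = Add(Mul(-2, 1), Mul(-6, -6)) = Add(-2, 36) = 34)
Add(Function('n')(13), Mul(-124, c)) = Add(Add(2, 13), Mul(-124, 34)) = Add(15, -4216) = -4201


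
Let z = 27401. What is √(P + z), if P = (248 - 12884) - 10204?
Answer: √4561 ≈ 67.535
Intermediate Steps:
P = -22840 (P = -12636 - 10204 = -22840)
√(P + z) = √(-22840 + 27401) = √4561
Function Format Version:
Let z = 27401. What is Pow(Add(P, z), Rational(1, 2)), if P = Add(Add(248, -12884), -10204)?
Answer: Pow(4561, Rational(1, 2)) ≈ 67.535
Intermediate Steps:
P = -22840 (P = Add(-12636, -10204) = -22840)
Pow(Add(P, z), Rational(1, 2)) = Pow(Add(-22840, 27401), Rational(1, 2)) = Pow(4561, Rational(1, 2))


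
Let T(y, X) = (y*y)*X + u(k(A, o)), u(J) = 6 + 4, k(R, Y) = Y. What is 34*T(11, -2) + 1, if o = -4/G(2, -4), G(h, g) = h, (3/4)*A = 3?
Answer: -7887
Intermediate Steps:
A = 4 (A = (4/3)*3 = 4)
o = -2 (o = -4/2 = -4*1/2 = -2)
u(J) = 10
T(y, X) = 10 + X*y**2 (T(y, X) = (y*y)*X + 10 = y**2*X + 10 = X*y**2 + 10 = 10 + X*y**2)
34*T(11, -2) + 1 = 34*(10 - 2*11**2) + 1 = 34*(10 - 2*121) + 1 = 34*(10 - 242) + 1 = 34*(-232) + 1 = -7888 + 1 = -7887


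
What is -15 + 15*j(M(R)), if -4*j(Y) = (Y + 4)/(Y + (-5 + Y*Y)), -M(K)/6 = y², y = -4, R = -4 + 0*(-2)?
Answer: -27276/1823 ≈ -14.962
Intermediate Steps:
R = -4 (R = -4 + 0 = -4)
M(K) = -96 (M(K) = -6*(-4)² = -6*16 = -96)
j(Y) = -(4 + Y)/(4*(-5 + Y + Y²)) (j(Y) = -(Y + 4)/(4*(Y + (-5 + Y*Y))) = -(4 + Y)/(4*(Y + (-5 + Y²))) = -(4 + Y)/(4*(-5 + Y + Y²)))
-15 + 15*j(M(R)) = -15 + 15*((-1 - ¼*(-96))/(-5 - 96 + (-96)²)) = -15 + 15*((-1 + 24)/(-5 - 96 + 9216)) = -15 + 15*(23/9115) = -15 + 69/1823 = -27276/1823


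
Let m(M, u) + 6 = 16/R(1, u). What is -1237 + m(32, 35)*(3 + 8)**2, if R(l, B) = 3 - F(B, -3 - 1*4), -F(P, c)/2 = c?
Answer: -2139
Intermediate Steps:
F(P, c) = -2*c
R(l, B) = -11 (R(l, B) = 3 - (-2)*(-3 - 1*4) = 3 - (-2)*(-3 - 4) = 3 - (-2)*(-7) = 3 - 1*14 = 3 - 14 = -11)
m(M, u) = -82/11 (m(M, u) = -6 + 16/(-11) = -6 + 16*(-1/11) = -6 - 16/11 = -82/11)
-1237 + m(32, 35)*(3 + 8)**2 = -1237 - 82*(3 + 8)**2/11 = -1237 - 82/11*11**2 = -1237 - 82/11*121 = -1237 - 902 = -2139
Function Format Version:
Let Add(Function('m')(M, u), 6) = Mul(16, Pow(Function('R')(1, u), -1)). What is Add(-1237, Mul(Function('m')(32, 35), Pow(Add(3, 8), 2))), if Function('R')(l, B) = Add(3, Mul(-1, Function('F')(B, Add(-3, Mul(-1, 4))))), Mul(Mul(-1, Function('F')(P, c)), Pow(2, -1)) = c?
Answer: -2139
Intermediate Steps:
Function('F')(P, c) = Mul(-2, c)
Function('R')(l, B) = -11 (Function('R')(l, B) = Add(3, Mul(-1, Mul(-2, Add(-3, Mul(-1, 4))))) = Add(3, Mul(-1, Mul(-2, Add(-3, -4)))) = Add(3, Mul(-1, Mul(-2, -7))) = Add(3, Mul(-1, 14)) = Add(3, -14) = -11)
Function('m')(M, u) = Rational(-82, 11) (Function('m')(M, u) = Add(-6, Mul(16, Pow(-11, -1))) = Add(-6, Mul(16, Rational(-1, 11))) = Add(-6, Rational(-16, 11)) = Rational(-82, 11))
Add(-1237, Mul(Function('m')(32, 35), Pow(Add(3, 8), 2))) = Add(-1237, Mul(Rational(-82, 11), Pow(Add(3, 8), 2))) = Add(-1237, Mul(Rational(-82, 11), Pow(11, 2))) = Add(-1237, Mul(Rational(-82, 11), 121)) = Add(-1237, -902) = -2139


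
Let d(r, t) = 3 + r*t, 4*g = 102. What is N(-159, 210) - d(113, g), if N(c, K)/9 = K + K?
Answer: 1791/2 ≈ 895.50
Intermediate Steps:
g = 51/2 (g = (1/4)*102 = 51/2 ≈ 25.500)
N(c, K) = 18*K (N(c, K) = 9*(K + K) = 9*(2*K) = 18*K)
N(-159, 210) - d(113, g) = 18*210 - (3 + 113*(51/2)) = 3780 - (3 + 5763/2) = 3780 - 1*5769/2 = 3780 - 5769/2 = 1791/2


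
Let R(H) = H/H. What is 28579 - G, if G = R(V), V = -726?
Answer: 28578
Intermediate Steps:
R(H) = 1
G = 1
28579 - G = 28579 - 1*1 = 28579 - 1 = 28578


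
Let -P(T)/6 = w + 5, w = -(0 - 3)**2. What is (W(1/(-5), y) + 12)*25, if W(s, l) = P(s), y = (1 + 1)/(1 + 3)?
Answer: 900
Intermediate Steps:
w = -9 (w = -1*(-3)**2 = -1*9 = -9)
y = 1/2 (y = 2/4 = 2*(1/4) = 1/2 ≈ 0.50000)
P(T) = 24 (P(T) = -6*(-9 + 5) = -6*(-4) = 24)
W(s, l) = 24
(W(1/(-5), y) + 12)*25 = (24 + 12)*25 = 36*25 = 900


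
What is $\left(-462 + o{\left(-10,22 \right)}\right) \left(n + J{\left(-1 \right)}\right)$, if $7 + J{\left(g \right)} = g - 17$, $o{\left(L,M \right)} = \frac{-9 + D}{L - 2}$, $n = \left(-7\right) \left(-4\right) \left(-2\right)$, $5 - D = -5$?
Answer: $\frac{149715}{4} \approx 37429.0$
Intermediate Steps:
$D = 10$ ($D = 5 - -5 = 5 + 5 = 10$)
$n = -56$ ($n = 28 \left(-2\right) = -56$)
$o{\left(L,M \right)} = \frac{1}{-2 + L}$ ($o{\left(L,M \right)} = \frac{-9 + 10}{L - 2} = 1 \frac{1}{-2 + L} = \frac{1}{-2 + L}$)
$J{\left(g \right)} = -24 + g$ ($J{\left(g \right)} = -7 + \left(g - 17\right) = -7 + \left(-17 + g\right) = -24 + g$)
$\left(-462 + o{\left(-10,22 \right)}\right) \left(n + J{\left(-1 \right)}\right) = \left(-462 + \frac{1}{-2 - 10}\right) \left(-56 - 25\right) = \left(-462 + \frac{1}{-12}\right) \left(-56 - 25\right) = \left(-462 - \frac{1}{12}\right) \left(-81\right) = \left(- \frac{5545}{12}\right) \left(-81\right) = \frac{149715}{4}$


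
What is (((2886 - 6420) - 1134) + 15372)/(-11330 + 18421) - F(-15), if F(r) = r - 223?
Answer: 1698362/7091 ≈ 239.51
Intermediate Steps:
F(r) = -223 + r
(((2886 - 6420) - 1134) + 15372)/(-11330 + 18421) - F(-15) = (((2886 - 6420) - 1134) + 15372)/(-11330 + 18421) - (-223 - 15) = ((-3534 - 1134) + 15372)/7091 - 1*(-238) = (-4668 + 15372)*(1/7091) + 238 = 10704*(1/7091) + 238 = 10704/7091 + 238 = 1698362/7091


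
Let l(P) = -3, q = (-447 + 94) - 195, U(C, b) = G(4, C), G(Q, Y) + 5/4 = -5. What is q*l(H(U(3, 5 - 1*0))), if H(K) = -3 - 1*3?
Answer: 1644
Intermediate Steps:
G(Q, Y) = -25/4 (G(Q, Y) = -5/4 - 5 = -25/4)
U(C, b) = -25/4
H(K) = -6 (H(K) = -3 - 3 = -6)
q = -548 (q = -353 - 195 = -548)
q*l(H(U(3, 5 - 1*0))) = -548*(-3) = 1644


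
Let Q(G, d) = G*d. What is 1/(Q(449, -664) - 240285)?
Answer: -1/538421 ≈ -1.8573e-6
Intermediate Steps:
1/(Q(449, -664) - 240285) = 1/(449*(-664) - 240285) = 1/(-298136 - 240285) = 1/(-538421) = -1/538421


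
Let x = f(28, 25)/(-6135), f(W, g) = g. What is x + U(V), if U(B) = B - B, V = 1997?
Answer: -5/1227 ≈ -0.0040750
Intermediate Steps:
U(B) = 0
x = -5/1227 (x = 25/(-6135) = 25*(-1/6135) = -5/1227 ≈ -0.0040750)
x + U(V) = -5/1227 + 0 = -5/1227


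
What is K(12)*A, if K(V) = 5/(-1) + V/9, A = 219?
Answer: -803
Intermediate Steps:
K(V) = -5 + V/9 (K(V) = 5*(-1) + V*(⅑) = -5 + V/9)
K(12)*A = (-5 + (⅑)*12)*219 = (-5 + 4/3)*219 = -11/3*219 = -803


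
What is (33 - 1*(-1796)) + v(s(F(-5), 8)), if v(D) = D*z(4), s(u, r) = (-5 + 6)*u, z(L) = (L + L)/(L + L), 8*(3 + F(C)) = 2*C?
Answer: 7299/4 ≈ 1824.8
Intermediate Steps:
F(C) = -3 + C/4 (F(C) = -3 + (2*C)/8 = -3 + C/4)
z(L) = 1 (z(L) = (2*L)/((2*L)) = (2*L)*(1/(2*L)) = 1)
s(u, r) = u (s(u, r) = 1*u = u)
v(D) = D (v(D) = D*1 = D)
(33 - 1*(-1796)) + v(s(F(-5), 8)) = (33 - 1*(-1796)) + (-3 + (¼)*(-5)) = (33 + 1796) + (-3 - 5/4) = 1829 - 17/4 = 7299/4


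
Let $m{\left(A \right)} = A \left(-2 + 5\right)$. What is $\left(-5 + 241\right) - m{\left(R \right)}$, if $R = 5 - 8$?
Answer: $245$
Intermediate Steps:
$R = -3$ ($R = 5 - 8 = -3$)
$m{\left(A \right)} = 3 A$ ($m{\left(A \right)} = A 3 = 3 A$)
$\left(-5 + 241\right) - m{\left(R \right)} = \left(-5 + 241\right) - 3 \left(-3\right) = 236 - -9 = 236 + 9 = 245$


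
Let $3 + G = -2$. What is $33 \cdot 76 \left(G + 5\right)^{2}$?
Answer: $0$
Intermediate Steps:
$G = -5$ ($G = -3 - 2 = -5$)
$33 \cdot 76 \left(G + 5\right)^{2} = 33 \cdot 76 \left(-5 + 5\right)^{2} = 2508 \cdot 0^{2} = 2508 \cdot 0 = 0$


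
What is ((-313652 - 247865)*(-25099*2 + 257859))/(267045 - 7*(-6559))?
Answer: -116605181737/312958 ≈ -3.7259e+5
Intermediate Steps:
((-313652 - 247865)*(-25099*2 + 257859))/(267045 - 7*(-6559)) = (-561517*(-50198 + 257859))/(267045 - 1*(-45913)) = (-561517*207661)/(267045 + 45913) = -116605181737/312958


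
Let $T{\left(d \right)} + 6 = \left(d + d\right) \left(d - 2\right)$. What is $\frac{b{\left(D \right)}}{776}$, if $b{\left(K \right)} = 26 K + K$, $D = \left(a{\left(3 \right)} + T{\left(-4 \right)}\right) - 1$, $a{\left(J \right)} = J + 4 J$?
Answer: $\frac{189}{97} \approx 1.9485$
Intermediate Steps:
$T{\left(d \right)} = -6 + 2 d \left(-2 + d\right)$ ($T{\left(d \right)} = -6 + \left(d + d\right) \left(d - 2\right) = -6 + 2 d \left(-2 + d\right)$)
$a{\left(J \right)} = 5 J$
$D = 56$ ($D = \left(5 \cdot 3 - \left(-10 - 32\right)\right) - 1 = \left(15 + \left(-6 + 16 + 2 \cdot 16\right)\right) - 1 = \left(15 + \left(-6 + 16 + 32\right)\right) - 1 = \left(15 + 42\right) - 1 = 57 - 1 = 56$)
$b{\left(K \right)} = 27 K$
$\frac{b{\left(D \right)}}{776} = \frac{27 \cdot 56}{776} = 1512 \cdot \frac{1}{776} = \frac{189}{97}$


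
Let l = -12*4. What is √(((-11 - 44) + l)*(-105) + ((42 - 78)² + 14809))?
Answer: 2*√6730 ≈ 164.07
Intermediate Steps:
l = -48
√(((-11 - 44) + l)*(-105) + ((42 - 78)² + 14809)) = √(((-11 - 44) - 48)*(-105) + ((42 - 78)² + 14809)) = √((-55 - 48)*(-105) + ((-36)² + 14809)) = √(-103*(-105) + (1296 + 14809)) = √(10815 + 16105) = √26920 = 2*√6730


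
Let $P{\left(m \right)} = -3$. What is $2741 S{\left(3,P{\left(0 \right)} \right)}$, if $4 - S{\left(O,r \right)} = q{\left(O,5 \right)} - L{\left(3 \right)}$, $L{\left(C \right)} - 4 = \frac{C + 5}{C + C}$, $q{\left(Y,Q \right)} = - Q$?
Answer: $\frac{117863}{3} \approx 39288.0$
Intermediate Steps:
$L{\left(C \right)} = 4 + \frac{5 + C}{2 C}$ ($L{\left(C \right)} = 4 + \frac{C + 5}{C + C} = 4 + \frac{5 + C}{2 C}$)
$S{\left(O,r \right)} = \frac{43}{3}$ ($S{\left(O,r \right)} = 4 - \left(\left(-1\right) 5 - \frac{5 + 9 \cdot 3}{2 \cdot 3}\right) = 4 - \left(-5 - \frac{1}{2} \cdot \frac{1}{3} \left(5 + 27\right)\right) = 4 - \left(-5 - \frac{1}{2} \cdot \frac{1}{3} \cdot 32\right) = 4 - \left(-5 - \frac{16}{3}\right) = 4 - - \frac{31}{3} = 4 + \frac{31}{3} = \frac{43}{3}$)
$2741 S{\left(3,P{\left(0 \right)} \right)} = 2741 \cdot \frac{43}{3} = \frac{117863}{3}$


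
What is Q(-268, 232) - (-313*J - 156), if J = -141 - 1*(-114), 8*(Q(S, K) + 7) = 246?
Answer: -33085/4 ≈ -8271.3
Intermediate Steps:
Q(S, K) = 95/4 (Q(S, K) = -7 + (⅛)*246 = -7 + 123/4 = 95/4)
J = -27 (J = -141 + 114 = -27)
Q(-268, 232) - (-313*J - 156) = 95/4 - (-313*(-27) - 156) = 95/4 - (8451 - 156) = 95/4 - 1*8295 = 95/4 - 8295 = -33085/4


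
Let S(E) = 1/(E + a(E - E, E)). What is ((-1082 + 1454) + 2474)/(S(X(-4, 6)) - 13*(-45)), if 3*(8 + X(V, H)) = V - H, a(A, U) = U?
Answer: 193528/39777 ≈ 4.8653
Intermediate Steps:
X(V, H) = -8 - H/3 + V/3 (X(V, H) = -8 + (V - H)/3 = -8 + (-H/3 + V/3) = -8 - H/3 + V/3)
S(E) = 1/(2*E) (S(E) = 1/(E + E) = 1/(2*E))
((-1082 + 1454) + 2474)/(S(X(-4, 6)) - 13*(-45)) = ((-1082 + 1454) + 2474)/(1/(2*(-8 - ⅓*6 + (⅓)*(-4))) - 13*(-45)) = (372 + 2474)/(1/(2*(-8 - 2 - 4/3)) + 585) = 2846/(1/(2*(-34/3)) + 585) = 2846/((½)*(-3/34) + 585) = 2846/(-3/68 + 585) = 2846/(39777/68) = 2846*(68/39777) = 193528/39777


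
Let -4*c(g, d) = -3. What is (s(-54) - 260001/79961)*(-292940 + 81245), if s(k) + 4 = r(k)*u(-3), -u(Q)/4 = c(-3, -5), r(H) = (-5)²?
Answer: 198900154200/11423 ≈ 1.7412e+7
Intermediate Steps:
c(g, d) = ¾ (c(g, d) = -¼*(-3) = ¾)
r(H) = 25
u(Q) = -3 (u(Q) = -4*¾ = -3)
s(k) = -79 (s(k) = -4 + 25*(-3) = -4 - 75 = -79)
(s(-54) - 260001/79961)*(-292940 + 81245) = (-79 - 260001/79961)*(-292940 + 81245) = (-79 - 260001*1/79961)*(-211695) = (-79 - 37143/11423)*(-211695) = -939560/11423*(-211695) = 198900154200/11423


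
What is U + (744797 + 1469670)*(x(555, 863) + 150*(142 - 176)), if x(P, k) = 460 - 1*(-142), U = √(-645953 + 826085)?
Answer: -9960672566 + 2*√45033 ≈ -9.9607e+9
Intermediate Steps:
U = 2*√45033 (U = √180132 = 2*√45033 ≈ 424.42)
x(P, k) = 602 (x(P, k) = 460 + 142 = 602)
U + (744797 + 1469670)*(x(555, 863) + 150*(142 - 176)) = 2*√45033 + (744797 + 1469670)*(602 + 150*(142 - 176)) = 2*√45033 + 2214467*(602 + 150*(-34)) = 2*√45033 + 2214467*(602 - 5100) = 2*√45033 + 2214467*(-4498) = 2*√45033 - 9960672566 = -9960672566 + 2*√45033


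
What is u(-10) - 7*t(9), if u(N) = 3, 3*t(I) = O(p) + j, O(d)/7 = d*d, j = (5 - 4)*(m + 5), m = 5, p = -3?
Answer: -502/3 ≈ -167.33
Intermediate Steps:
j = 10 (j = (5 - 4)*(5 + 5) = 1*10 = 10)
O(d) = 7*d**2 (O(d) = 7*(d*d) = 7*d**2)
t(I) = 73/3 (t(I) = (7*(-3)**2 + 10)/3 = (7*9 + 10)/3 = (63 + 10)/3 = (1/3)*73 = 73/3)
u(-10) - 7*t(9) = 3 - 7*73/3 = 3 - 511/3 = -502/3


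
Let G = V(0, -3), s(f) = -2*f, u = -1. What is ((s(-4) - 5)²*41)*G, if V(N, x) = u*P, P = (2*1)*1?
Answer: -738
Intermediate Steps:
P = 2 (P = 2*1 = 2)
V(N, x) = -2 (V(N, x) = -1*2 = -2)
G = -2
((s(-4) - 5)²*41)*G = ((-2*(-4) - 5)²*41)*(-2) = ((8 - 5)²*41)*(-2) = (3²*41)*(-2) = (9*41)*(-2) = 369*(-2) = -738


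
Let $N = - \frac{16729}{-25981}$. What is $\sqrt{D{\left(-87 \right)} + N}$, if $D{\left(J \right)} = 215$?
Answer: $\frac{6 \sqrt{4043397049}}{25981} \approx 14.685$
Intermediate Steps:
$N = \frac{16729}{25981}$ ($N = \left(-16729\right) \left(- \frac{1}{25981}\right) = \frac{16729}{25981} \approx 0.64389$)
$\sqrt{D{\left(-87 \right)} + N} = \sqrt{215 + \frac{16729}{25981}} = \sqrt{\frac{5602644}{25981}} = \frac{6 \sqrt{4043397049}}{25981}$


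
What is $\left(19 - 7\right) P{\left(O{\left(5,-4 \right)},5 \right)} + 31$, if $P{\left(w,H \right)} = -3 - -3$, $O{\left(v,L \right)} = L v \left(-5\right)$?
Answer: $31$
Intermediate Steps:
$O{\left(v,L \right)} = - 5 L v$
$P{\left(w,H \right)} = 0$ ($P{\left(w,H \right)} = -3 + 3 = 0$)
$\left(19 - 7\right) P{\left(O{\left(5,-4 \right)},5 \right)} + 31 = \left(19 - 7\right) 0 + 31 = 12 \cdot 0 + 31 = 0 + 31 = 31$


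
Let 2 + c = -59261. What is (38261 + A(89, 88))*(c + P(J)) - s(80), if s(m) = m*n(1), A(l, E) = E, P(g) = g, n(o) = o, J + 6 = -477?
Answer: -2291199434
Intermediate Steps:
J = -483 (J = -6 - 477 = -483)
c = -59263 (c = -2 - 59261 = -59263)
s(m) = m (s(m) = m*1 = m)
(38261 + A(89, 88))*(c + P(J)) - s(80) = (38261 + 88)*(-59263 - 483) - 1*80 = 38349*(-59746) - 80 = -2291199354 - 80 = -2291199434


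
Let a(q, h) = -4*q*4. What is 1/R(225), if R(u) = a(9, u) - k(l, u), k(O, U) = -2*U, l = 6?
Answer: 1/306 ≈ 0.0032680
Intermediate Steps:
a(q, h) = -16*q
R(u) = -144 + 2*u (R(u) = -16*9 - (-2)*u = -144 + 2*u)
1/R(225) = 1/(-144 + 2*225) = 1/(-144 + 450) = 1/306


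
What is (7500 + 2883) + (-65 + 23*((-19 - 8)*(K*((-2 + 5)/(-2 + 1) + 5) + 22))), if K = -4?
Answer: 1624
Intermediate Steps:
(7500 + 2883) + (-65 + 23*((-19 - 8)*(K*((-2 + 5)/(-2 + 1) + 5) + 22))) = (7500 + 2883) + (-65 + 23*((-19 - 8)*(-4*((-2 + 5)/(-2 + 1) + 5) + 22))) = 10383 + (-65 + 23*(-27*(-4*(3/(-1) + 5) + 22))) = 10383 + (-65 + 23*(-27*(-4*(3*(-1) + 5) + 22))) = 10383 + (-65 + 23*(-27*(-4*(-3 + 5) + 22))) = 10383 + (-65 + 23*(-27*(-4*2 + 22))) = 10383 + (-65 + 23*(-27*(-8 + 22))) = 10383 + (-65 + 23*(-27*14)) = 10383 + (-65 + 23*(-378)) = 10383 + (-65 - 8694) = 10383 - 8759 = 1624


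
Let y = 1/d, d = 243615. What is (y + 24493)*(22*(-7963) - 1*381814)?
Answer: -664708448634400/48723 ≈ -1.3643e+10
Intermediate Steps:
y = 1/243615 ≈ 4.1048e-6
(y + 24493)*(22*(-7963) - 1*381814) = (1/243615 + 24493)*(22*(-7963) - 1*381814) = 5966862196*(-175186 - 381814)/243615 = (5966862196/243615)*(-557000) = -664708448634400/48723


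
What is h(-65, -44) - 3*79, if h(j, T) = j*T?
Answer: 2623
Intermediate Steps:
h(j, T) = T*j
h(-65, -44) - 3*79 = -44*(-65) - 3*79 = 2860 - 1*237 = 2860 - 237 = 2623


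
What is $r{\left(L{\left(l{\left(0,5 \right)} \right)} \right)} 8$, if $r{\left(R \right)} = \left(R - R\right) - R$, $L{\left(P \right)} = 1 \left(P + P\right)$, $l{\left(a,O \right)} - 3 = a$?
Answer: $-48$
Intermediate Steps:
$l{\left(a,O \right)} = 3 + a$
$L{\left(P \right)} = 2 P$ ($L{\left(P \right)} = 1 \cdot 2 P = 2 P$)
$r{\left(R \right)} = - R$ ($r{\left(R \right)} = 0 - R = - R$)
$r{\left(L{\left(l{\left(0,5 \right)} \right)} \right)} 8 = - 2 \left(3 + 0\right) 8 = - 2 \cdot 3 \cdot 8 = \left(-1\right) 6 \cdot 8 = \left(-6\right) 8 = -48$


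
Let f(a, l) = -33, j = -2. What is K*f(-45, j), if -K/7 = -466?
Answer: -107646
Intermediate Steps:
K = 3262 (K = -7*(-466) = 3262)
K*f(-45, j) = 3262*(-33) = -107646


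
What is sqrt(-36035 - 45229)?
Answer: 4*I*sqrt(5079) ≈ 285.07*I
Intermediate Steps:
sqrt(-36035 - 45229) = sqrt(-81264) = 4*I*sqrt(5079)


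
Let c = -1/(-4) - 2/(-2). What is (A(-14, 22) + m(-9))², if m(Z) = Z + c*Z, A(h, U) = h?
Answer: 18769/16 ≈ 1173.1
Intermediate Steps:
c = 5/4 (c = -1*(-¼) - 2*(-½) = ¼ + 1 = 5/4 ≈ 1.2500)
m(Z) = 9*Z/4 (m(Z) = Z + 5*Z/4 = 9*Z/4)
(A(-14, 22) + m(-9))² = (-14 + (9/4)*(-9))² = (-14 - 81/4)² = (-137/4)² = 18769/16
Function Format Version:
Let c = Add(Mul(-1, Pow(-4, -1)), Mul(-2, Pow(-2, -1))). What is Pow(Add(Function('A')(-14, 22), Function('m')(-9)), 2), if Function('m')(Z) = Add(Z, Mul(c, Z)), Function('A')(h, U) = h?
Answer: Rational(18769, 16) ≈ 1173.1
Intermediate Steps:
c = Rational(5, 4) (c = Add(Mul(-1, Rational(-1, 4)), Mul(-2, Rational(-1, 2))) = Add(Rational(1, 4), 1) = Rational(5, 4) ≈ 1.2500)
Function('m')(Z) = Mul(Rational(9, 4), Z) (Function('m')(Z) = Add(Z, Mul(Rational(5, 4), Z)) = Mul(Rational(9, 4), Z))
Pow(Add(Function('A')(-14, 22), Function('m')(-9)), 2) = Pow(Add(-14, Mul(Rational(9, 4), -9)), 2) = Pow(Add(-14, Rational(-81, 4)), 2) = Pow(Rational(-137, 4), 2) = Rational(18769, 16)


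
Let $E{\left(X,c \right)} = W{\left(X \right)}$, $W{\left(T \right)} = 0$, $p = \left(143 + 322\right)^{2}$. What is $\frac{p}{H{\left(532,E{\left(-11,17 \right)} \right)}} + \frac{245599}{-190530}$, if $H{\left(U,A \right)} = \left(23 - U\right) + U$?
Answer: $\frac{41191700473}{4382190} \approx 9399.8$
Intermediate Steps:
$p = 216225$ ($p = 465^{2} = 216225$)
$E{\left(X,c \right)} = 0$
$H{\left(U,A \right)} = 23$
$\frac{p}{H{\left(532,E{\left(-11,17 \right)} \right)}} + \frac{245599}{-190530} = \frac{216225}{23} + \frac{245599}{-190530} = 216225 \cdot \frac{1}{23} + 245599 \left(- \frac{1}{190530}\right) = \frac{216225}{23} - \frac{245599}{190530} = \frac{41191700473}{4382190}$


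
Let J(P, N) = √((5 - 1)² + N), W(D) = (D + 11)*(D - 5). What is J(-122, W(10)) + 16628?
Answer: 16639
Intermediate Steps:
W(D) = (-5 + D)*(11 + D) (W(D) = (11 + D)*(-5 + D) = (-5 + D)*(11 + D))
J(P, N) = √(16 + N) (J(P, N) = √(4² + N) = √(16 + N))
J(-122, W(10)) + 16628 = √(16 + (-55 + 10² + 6*10)) + 16628 = √(16 + (-55 + 100 + 60)) + 16628 = √(16 + 105) + 16628 = √121 + 16628 = 11 + 16628 = 16639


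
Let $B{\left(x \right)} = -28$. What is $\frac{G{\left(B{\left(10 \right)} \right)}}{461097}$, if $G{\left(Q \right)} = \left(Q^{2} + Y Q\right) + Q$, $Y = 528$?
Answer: $- \frac{668}{21957} \approx -0.030423$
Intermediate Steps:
$G{\left(Q \right)} = Q^{2} + 529 Q$ ($G{\left(Q \right)} = \left(Q^{2} + 528 Q\right) + Q = Q^{2} + 529 Q$)
$\frac{G{\left(B{\left(10 \right)} \right)}}{461097} = \frac{\left(-28\right) \left(529 - 28\right)}{461097} = \left(-28\right) 501 \cdot \frac{1}{461097} = \left(-14028\right) \frac{1}{461097} = - \frac{668}{21957}$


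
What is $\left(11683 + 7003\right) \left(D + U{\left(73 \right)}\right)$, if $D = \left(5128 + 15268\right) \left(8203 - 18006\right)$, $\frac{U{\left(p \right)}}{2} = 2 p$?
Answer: $-3736110531456$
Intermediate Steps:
$U{\left(p \right)} = 4 p$ ($U{\left(p \right)} = 2 \cdot 2 p = 4 p$)
$D = -199941988$ ($D = 20396 \left(-9803\right) = -199941988$)
$\left(11683 + 7003\right) \left(D + U{\left(73 \right)}\right) = \left(11683 + 7003\right) \left(-199941988 + 4 \cdot 73\right) = 18686 \left(-199941988 + 292\right) = 18686 \left(-199941696\right) = -3736110531456$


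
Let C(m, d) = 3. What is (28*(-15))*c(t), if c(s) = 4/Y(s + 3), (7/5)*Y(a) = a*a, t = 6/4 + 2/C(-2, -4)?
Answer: -84672/961 ≈ -88.108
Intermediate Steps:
t = 13/6 (t = 6/4 + 2/3 = 6*(1/4) + 2*(1/3) = 3/2 + 2/3 = 13/6 ≈ 2.1667)
Y(a) = 5*a**2/7 (Y(a) = 5*(a*a)/7 = 5*a**2/7)
c(s) = 28/(5*(3 + s)**2) (c(s) = 4/((5*(s + 3)**2/7)) = 4/((5*(3 + s)**2/7)) = 4*(7/(5*(3 + s)**2)) = 28/(5*(3 + s)**2))
(28*(-15))*c(t) = (28*(-15))*(28/(5*(3 + 13/6)**2)) = -2352/(31/6)**2 = -2352*36/961 = -420*1008/4805 = -84672/961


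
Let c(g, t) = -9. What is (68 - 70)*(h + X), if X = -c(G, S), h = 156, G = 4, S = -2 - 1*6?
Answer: -330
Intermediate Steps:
S = -8 (S = -2 - 6 = -8)
X = 9 (X = -1*(-9) = 9)
(68 - 70)*(h + X) = (68 - 70)*(156 + 9) = -2*165 = -330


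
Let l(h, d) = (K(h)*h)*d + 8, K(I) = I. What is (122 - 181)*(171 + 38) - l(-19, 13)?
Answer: -17032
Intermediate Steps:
l(h, d) = 8 + d*h**2 (l(h, d) = (h*h)*d + 8 = h**2*d + 8 = d*h**2 + 8 = 8 + d*h**2)
(122 - 181)*(171 + 38) - l(-19, 13) = (122 - 181)*(171 + 38) - (8 + 13*(-19)**2) = -59*209 - (8 + 13*361) = -12331 - (8 + 4693) = -12331 - 1*4701 = -12331 - 4701 = -17032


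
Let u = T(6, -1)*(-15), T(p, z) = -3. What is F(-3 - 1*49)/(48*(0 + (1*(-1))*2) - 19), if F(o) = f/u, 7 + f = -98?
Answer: 7/345 ≈ 0.020290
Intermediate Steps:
f = -105 (f = -7 - 98 = -105)
u = 45 (u = -3*(-15) = 45)
F(o) = -7/3 (F(o) = -105/45 = -105*1/45 = -7/3)
F(-3 - 1*49)/(48*(0 + (1*(-1))*2) - 19) = -7/(3*(48*(0 + (1*(-1))*2) - 19)) = -7/(3*(48*(0 - 1*2) - 19)) = -7/(3*(48*(0 - 2) - 19)) = -7/(3*(48*(-2) - 19)) = -7/(3*(-96 - 19)) = -7/3/(-115) = -7/3*(-1/115) = 7/345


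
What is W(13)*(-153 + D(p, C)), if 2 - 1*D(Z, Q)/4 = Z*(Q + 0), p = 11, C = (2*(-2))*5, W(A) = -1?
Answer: -735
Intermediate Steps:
C = -20 (C = -4*5 = -20)
D(Z, Q) = 8 - 4*Q*Z (D(Z, Q) = 8 - 4*Z*(Q + 0) = 8 - 4*Z*Q = 8 - 4*Q*Z)
W(13)*(-153 + D(p, C)) = -(-153 + (8 - 4*(-20)*11)) = -(-153 + (8 + 880)) = -(-153 + 888) = -1*735 = -735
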